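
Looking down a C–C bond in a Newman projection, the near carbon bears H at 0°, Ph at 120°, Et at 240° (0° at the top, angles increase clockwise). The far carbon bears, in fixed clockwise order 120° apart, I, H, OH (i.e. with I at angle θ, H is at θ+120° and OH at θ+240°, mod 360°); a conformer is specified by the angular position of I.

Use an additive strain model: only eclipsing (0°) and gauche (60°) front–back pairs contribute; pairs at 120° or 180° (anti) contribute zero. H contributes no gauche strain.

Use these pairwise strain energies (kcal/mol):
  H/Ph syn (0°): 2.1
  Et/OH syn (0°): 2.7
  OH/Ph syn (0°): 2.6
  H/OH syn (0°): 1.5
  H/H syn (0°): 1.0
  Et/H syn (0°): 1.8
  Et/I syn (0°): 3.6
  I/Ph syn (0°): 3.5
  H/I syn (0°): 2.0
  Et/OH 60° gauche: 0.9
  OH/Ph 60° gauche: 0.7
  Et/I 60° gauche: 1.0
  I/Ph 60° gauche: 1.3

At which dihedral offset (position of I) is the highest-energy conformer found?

240°

I at 0° (eclipsed): H–I eclipsed, Ph–H eclipsed, Et–OH eclipsed; 2.0 + 2.1 + 2.7 = 6.8 kcal/mol.
I at 60° (staggered): Ph–I gauche, Et–OH gauche; 1.3 + 0.9 = 2.2 kcal/mol.
I at 120° (eclipsed): H–OH eclipsed, Ph–I eclipsed, Et–H eclipsed; 1.5 + 3.5 + 1.8 = 6.8 kcal/mol.
I at 180° (staggered): Ph–I gauche, Ph–OH gauche, Et–I gauche; 1.3 + 0.7 + 1.0 = 3.0 kcal/mol.
I at 240° (eclipsed): H–H eclipsed, Ph–OH eclipsed, Et–I eclipsed; 1.0 + 2.6 + 3.6 = 7.2 kcal/mol.
I at 300° (staggered): Ph–OH gauche, Et–I gauche, Et–OH gauche; 0.7 + 1.0 + 0.9 = 2.6 kcal/mol.
The maximum (7.2 kcal/mol) occurs with I at 240°.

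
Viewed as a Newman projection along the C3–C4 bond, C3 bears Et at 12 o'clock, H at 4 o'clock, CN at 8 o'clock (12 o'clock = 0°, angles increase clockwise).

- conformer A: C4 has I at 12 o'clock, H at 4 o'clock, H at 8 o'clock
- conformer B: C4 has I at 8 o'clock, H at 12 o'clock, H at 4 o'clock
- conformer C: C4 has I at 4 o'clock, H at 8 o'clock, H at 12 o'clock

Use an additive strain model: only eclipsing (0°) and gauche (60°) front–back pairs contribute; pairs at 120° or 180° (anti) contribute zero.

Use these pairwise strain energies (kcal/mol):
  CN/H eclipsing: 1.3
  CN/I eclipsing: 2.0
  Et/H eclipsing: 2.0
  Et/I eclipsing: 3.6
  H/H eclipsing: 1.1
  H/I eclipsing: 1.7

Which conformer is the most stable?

C

A (eclipsed): Et–I eclipsed, H–H eclipsed, CN–H eclipsed; 3.6 + 1.1 + 1.3 = 6.0 kcal/mol.
B (eclipsed): Et–H eclipsed, H–H eclipsed, CN–I eclipsed; 2.0 + 1.1 + 2.0 = 5.1 kcal/mol.
C (eclipsed): Et–H eclipsed, H–I eclipsed, CN–H eclipsed; 2.0 + 1.7 + 1.3 = 5.0 kcal/mol.
C has the lowest total (5.0 kcal/mol).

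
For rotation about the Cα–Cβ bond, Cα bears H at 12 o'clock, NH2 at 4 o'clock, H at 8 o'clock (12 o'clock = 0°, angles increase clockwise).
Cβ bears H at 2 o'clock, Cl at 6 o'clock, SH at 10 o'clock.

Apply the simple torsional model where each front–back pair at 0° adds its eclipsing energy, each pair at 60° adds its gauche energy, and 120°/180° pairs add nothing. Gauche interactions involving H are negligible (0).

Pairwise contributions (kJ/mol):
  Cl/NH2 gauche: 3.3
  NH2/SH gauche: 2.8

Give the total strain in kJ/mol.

3.3 kJ/mol

This conformer (staggered): NH2–Cl gauche; 3.3 = 3.3 kJ/mol.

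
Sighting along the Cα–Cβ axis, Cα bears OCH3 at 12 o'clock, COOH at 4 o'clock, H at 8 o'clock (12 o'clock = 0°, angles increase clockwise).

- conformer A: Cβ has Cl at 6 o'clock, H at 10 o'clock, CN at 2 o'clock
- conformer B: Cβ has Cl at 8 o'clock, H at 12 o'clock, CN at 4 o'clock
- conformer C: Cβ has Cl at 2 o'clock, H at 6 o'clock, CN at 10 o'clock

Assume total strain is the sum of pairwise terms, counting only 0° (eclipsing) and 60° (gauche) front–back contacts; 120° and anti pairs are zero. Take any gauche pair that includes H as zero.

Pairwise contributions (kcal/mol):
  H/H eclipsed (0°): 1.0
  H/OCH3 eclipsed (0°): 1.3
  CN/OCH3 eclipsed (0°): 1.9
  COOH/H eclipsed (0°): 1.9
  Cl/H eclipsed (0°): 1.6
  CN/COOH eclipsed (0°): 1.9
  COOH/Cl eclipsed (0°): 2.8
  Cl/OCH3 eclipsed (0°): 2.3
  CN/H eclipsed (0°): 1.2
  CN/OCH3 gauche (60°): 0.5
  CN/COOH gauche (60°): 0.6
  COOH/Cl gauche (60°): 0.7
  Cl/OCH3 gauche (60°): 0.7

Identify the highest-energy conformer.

A (staggered): OCH3–CN gauche, COOH–Cl gauche, COOH–CN gauche; 0.5 + 0.7 + 0.6 = 1.8 kcal/mol.
B (eclipsed): OCH3–H eclipsed, COOH–CN eclipsed, H–Cl eclipsed; 1.3 + 1.9 + 1.6 = 4.8 kcal/mol.
C (staggered): OCH3–Cl gauche, OCH3–CN gauche, COOH–Cl gauche; 0.7 + 0.5 + 0.7 = 1.9 kcal/mol.
B has the highest total (4.8 kcal/mol).

B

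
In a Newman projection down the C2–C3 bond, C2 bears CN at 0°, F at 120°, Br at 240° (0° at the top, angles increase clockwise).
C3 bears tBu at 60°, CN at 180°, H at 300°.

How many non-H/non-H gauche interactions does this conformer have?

4

Non-H gauche pairs: CN(0°)/tBu(60°); F(120°)/tBu(60°); F(120°)/CN(180°); Br(240°)/CN(180°) — 4 interactions.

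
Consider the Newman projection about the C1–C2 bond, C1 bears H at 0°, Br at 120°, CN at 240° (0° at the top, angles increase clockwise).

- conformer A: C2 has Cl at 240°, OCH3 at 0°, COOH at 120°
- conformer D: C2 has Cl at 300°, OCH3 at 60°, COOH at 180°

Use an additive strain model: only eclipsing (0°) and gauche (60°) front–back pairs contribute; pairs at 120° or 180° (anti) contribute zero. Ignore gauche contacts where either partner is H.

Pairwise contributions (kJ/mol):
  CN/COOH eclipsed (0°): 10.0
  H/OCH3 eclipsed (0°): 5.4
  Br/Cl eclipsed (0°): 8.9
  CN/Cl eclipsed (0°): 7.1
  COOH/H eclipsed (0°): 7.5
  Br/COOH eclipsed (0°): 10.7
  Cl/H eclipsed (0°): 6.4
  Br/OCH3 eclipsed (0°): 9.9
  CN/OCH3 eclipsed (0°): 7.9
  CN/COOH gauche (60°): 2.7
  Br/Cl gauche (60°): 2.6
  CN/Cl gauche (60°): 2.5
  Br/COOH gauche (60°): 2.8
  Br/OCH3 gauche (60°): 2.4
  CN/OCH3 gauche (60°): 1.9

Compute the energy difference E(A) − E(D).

A (eclipsed): H–OCH3 eclipsed, Br–COOH eclipsed, CN–Cl eclipsed; 5.4 + 10.7 + 7.1 = 23.2 kJ/mol.
D (staggered): Br–OCH3 gauche, Br–COOH gauche, CN–Cl gauche, CN–COOH gauche; 2.4 + 2.8 + 2.5 + 2.7 = 10.4 kJ/mol.
E(A) − E(D) = 23.2 − 10.4 = +12.8 kJ/mol.

+12.8 kJ/mol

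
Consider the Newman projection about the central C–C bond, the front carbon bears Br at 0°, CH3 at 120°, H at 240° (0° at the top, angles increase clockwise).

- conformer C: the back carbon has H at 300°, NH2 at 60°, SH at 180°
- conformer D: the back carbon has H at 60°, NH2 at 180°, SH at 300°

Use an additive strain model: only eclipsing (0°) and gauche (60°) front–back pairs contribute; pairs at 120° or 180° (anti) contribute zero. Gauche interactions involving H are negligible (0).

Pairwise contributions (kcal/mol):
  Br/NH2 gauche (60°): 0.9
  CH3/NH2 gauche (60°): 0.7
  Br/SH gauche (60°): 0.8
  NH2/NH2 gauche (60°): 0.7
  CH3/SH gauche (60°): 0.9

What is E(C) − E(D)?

C (staggered): Br–NH2 gauche, CH3–NH2 gauche, CH3–SH gauche; 0.9 + 0.7 + 0.9 = 2.5 kcal/mol.
D (staggered): Br–SH gauche, CH3–NH2 gauche; 0.8 + 0.7 = 1.5 kcal/mol.
E(C) − E(D) = 2.5 − 1.5 = +1.0 kcal/mol.

+1.0 kcal/mol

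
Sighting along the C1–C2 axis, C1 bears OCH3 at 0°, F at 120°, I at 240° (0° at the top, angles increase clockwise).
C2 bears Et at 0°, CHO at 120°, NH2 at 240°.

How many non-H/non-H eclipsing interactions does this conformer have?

3

Non-H eclipsing pairs: OCH3(0°)/Et(0°); F(120°)/CHO(120°); I(240°)/NH2(240°) — 3 interactions.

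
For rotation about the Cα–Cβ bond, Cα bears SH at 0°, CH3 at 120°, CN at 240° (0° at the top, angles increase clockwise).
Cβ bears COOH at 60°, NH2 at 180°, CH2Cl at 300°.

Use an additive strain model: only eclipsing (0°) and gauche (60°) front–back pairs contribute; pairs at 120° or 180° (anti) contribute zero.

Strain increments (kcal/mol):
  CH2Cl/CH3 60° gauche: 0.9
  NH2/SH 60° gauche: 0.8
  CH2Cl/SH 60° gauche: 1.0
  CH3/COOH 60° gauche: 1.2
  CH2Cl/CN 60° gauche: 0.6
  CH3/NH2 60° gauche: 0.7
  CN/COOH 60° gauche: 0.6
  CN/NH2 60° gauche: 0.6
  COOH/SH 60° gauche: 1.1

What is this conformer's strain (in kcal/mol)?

5.2 kcal/mol

This conformer is staggered. SH at 0° is gauche with COOH at 60° (1.1); SH at 0° is gauche with CH2Cl at 300° (1.0); CH3 at 120° is gauche with COOH at 60° (1.2); CH3 at 120° is gauche with NH2 at 180° (0.7); CN at 240° is gauche with NH2 at 180° (0.6); CN at 240° is gauche with CH2Cl at 300° (0.6). Total 5.2 kcal/mol.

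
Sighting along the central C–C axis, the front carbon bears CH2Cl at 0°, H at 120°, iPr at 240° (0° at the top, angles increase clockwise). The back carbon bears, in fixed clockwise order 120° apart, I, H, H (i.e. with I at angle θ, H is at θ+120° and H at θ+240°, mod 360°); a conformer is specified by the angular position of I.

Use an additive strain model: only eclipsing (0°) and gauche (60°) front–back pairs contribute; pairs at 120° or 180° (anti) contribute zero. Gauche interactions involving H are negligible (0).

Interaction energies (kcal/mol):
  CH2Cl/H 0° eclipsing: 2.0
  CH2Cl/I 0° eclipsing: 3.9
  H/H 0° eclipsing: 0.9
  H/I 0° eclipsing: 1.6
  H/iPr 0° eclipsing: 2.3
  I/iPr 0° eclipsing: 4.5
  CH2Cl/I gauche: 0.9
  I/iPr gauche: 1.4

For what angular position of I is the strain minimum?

I at 0° is eclipsed. CH2Cl at 0° is eclipsed with I at 0° (3.9); H at 120° is eclipsed with H at 120° (0.9); iPr at 240° is eclipsed with H at 240° (2.3). Total 7.1 kcal/mol.
I at 60° is staggered. CH2Cl at 0° is gauche with I at 60° (0.9). Total 0.9 kcal/mol.
I at 120° is eclipsed. CH2Cl at 0° is eclipsed with H at 0° (2.0); H at 120° is eclipsed with I at 120° (1.6); iPr at 240° is eclipsed with H at 240° (2.3). Total 5.9 kcal/mol.
I at 180° is staggered. iPr at 240° is gauche with I at 180° (1.4). Total 1.4 kcal/mol.
I at 240° is eclipsed. CH2Cl at 0° is eclipsed with H at 0° (2.0); H at 120° is eclipsed with H at 120° (0.9); iPr at 240° is eclipsed with I at 240° (4.5). Total 7.4 kcal/mol.
I at 300° is staggered. CH2Cl at 0° is gauche with I at 300° (0.9); iPr at 240° is gauche with I at 300° (1.4). Total 2.3 kcal/mol.
The minimum (0.9 kcal/mol) occurs with I at 60°.

60°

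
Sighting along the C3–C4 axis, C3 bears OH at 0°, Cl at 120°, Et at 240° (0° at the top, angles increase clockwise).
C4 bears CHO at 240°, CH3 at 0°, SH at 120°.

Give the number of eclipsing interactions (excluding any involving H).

3

Non-H eclipsing pairs: OH(0°)/CH3(0°); Cl(120°)/SH(120°); Et(240°)/CHO(240°) — 3 interactions.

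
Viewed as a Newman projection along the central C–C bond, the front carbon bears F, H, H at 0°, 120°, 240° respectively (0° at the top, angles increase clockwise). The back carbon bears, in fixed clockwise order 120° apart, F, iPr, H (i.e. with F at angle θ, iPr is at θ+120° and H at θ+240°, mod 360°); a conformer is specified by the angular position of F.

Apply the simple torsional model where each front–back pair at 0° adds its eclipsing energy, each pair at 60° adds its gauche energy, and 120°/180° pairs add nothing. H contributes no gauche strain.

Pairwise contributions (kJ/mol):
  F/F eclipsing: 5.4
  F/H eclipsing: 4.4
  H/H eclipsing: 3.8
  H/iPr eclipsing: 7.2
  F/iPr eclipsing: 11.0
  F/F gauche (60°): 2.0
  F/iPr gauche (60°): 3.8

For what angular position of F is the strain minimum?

F at 0° (eclipsed): F(0°)/F(0°) eclipsed 5.4; H(120°)/iPr(120°) eclipsed 7.2; H(240°)/H(240°) eclipsed 3.8 → 16.4 kJ/mol.
F at 60° (staggered): F(0°)/F(60°) gauche 2.0 → 2.0 kJ/mol.
F at 120° (eclipsed): F(0°)/H(0°) eclipsed 4.4; H(120°)/F(120°) eclipsed 4.4; H(240°)/iPr(240°) eclipsed 7.2 → 16.0 kJ/mol.
F at 180° (staggered): F(0°)/iPr(300°) gauche 3.8 → 3.8 kJ/mol.
F at 240° (eclipsed): F(0°)/iPr(0°) eclipsed 11.0; H(120°)/H(120°) eclipsed 3.8; H(240°)/F(240°) eclipsed 4.4 → 19.2 kJ/mol.
F at 300° (staggered): F(0°)/F(300°) gauche 2.0; F(0°)/iPr(60°) gauche 3.8 → 5.8 kJ/mol.
The minimum (2.0 kJ/mol) occurs with F at 60°.

60°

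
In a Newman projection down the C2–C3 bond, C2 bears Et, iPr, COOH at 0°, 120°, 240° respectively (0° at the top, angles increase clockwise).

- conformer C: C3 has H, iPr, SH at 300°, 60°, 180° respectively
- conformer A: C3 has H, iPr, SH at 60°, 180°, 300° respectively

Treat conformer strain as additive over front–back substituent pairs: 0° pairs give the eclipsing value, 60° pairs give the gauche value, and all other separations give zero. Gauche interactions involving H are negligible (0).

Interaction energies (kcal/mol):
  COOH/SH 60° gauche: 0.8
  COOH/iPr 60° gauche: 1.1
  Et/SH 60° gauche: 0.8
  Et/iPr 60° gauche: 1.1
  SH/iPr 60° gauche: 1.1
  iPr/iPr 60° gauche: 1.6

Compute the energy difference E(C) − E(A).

C (staggered): Et(0°)/iPr(60°) gauche 1.1; iPr(120°)/iPr(60°) gauche 1.6; iPr(120°)/SH(180°) gauche 1.1; COOH(240°)/SH(180°) gauche 0.8 → 4.6 kcal/mol.
A (staggered): Et(0°)/SH(300°) gauche 0.8; iPr(120°)/iPr(180°) gauche 1.6; COOH(240°)/iPr(180°) gauche 1.1; COOH(240°)/SH(300°) gauche 0.8 → 4.3 kcal/mol.
E(C) − E(A) = 4.6 − 4.3 = +0.3 kcal/mol.

+0.3 kcal/mol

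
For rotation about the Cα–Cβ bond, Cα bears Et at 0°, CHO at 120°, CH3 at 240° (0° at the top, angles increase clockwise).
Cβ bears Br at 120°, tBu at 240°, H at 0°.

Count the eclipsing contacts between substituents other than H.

2

Non-H eclipsing pairs: CHO(120°)/Br(120°); CH3(240°)/tBu(240°) — 2 interactions.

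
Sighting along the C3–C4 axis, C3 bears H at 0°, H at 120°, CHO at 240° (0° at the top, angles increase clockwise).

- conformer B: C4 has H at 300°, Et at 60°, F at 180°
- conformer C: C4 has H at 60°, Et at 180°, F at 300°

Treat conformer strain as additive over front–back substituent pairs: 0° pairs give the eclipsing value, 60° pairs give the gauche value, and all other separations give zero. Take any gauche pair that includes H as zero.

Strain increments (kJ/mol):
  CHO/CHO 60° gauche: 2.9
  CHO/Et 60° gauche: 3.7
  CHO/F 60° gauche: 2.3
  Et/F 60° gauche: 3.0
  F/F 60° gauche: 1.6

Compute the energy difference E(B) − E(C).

B (staggered): CHO(240°)/F(180°) gauche 2.3 → 2.3 kJ/mol.
C (staggered): CHO(240°)/Et(180°) gauche 3.7; CHO(240°)/F(300°) gauche 2.3 → 6.0 kJ/mol.
E(B) − E(C) = 2.3 − 6.0 = -3.7 kJ/mol.

-3.7 kJ/mol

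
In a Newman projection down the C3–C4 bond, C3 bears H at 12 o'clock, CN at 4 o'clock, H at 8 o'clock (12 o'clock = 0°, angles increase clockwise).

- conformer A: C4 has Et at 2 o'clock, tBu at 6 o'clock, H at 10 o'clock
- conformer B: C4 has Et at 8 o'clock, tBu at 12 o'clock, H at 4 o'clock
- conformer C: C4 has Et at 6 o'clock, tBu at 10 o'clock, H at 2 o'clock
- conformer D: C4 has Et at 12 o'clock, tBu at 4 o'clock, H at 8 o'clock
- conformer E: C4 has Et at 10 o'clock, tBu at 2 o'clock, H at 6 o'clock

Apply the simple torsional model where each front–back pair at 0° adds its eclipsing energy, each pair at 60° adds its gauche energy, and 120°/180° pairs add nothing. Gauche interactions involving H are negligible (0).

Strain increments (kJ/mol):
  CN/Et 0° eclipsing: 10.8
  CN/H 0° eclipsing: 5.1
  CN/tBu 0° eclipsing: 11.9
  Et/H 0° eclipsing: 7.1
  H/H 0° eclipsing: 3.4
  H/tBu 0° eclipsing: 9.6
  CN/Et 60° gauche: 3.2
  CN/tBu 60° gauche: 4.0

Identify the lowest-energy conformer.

A (staggered): CN–Et gauche, CN–tBu gauche; 3.2 + 4.0 = 7.2 kJ/mol.
B (eclipsed): H–tBu eclipsed, CN–H eclipsed, H–Et eclipsed; 9.6 + 5.1 + 7.1 = 21.8 kJ/mol.
C (staggered): CN–Et gauche; 3.2 = 3.2 kJ/mol.
D (eclipsed): H–Et eclipsed, CN–tBu eclipsed, H–H eclipsed; 7.1 + 11.9 + 3.4 = 22.4 kJ/mol.
E (staggered): CN–tBu gauche; 4.0 = 4.0 kJ/mol.
C has the lowest total (3.2 kJ/mol).

C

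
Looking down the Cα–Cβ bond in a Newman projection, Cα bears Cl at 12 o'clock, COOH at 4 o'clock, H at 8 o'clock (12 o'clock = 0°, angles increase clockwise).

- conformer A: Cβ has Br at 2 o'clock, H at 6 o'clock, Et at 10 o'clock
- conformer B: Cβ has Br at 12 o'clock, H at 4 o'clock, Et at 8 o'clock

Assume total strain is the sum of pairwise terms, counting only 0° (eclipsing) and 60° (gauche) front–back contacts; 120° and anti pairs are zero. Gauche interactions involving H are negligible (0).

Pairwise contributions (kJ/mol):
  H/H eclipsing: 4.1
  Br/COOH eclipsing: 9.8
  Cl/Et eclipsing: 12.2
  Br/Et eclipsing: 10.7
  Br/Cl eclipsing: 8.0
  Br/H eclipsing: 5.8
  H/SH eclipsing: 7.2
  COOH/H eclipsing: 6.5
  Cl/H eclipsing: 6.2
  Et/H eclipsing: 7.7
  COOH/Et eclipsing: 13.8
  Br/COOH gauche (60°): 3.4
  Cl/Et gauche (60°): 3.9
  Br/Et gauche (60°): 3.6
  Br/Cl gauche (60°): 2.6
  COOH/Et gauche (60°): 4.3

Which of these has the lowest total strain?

A (staggered): Cl–Br gauche, Cl–Et gauche, COOH–Br gauche; 2.6 + 3.9 + 3.4 = 9.9 kJ/mol.
B (eclipsed): Cl–Br eclipsed, COOH–H eclipsed, H–Et eclipsed; 8.0 + 6.5 + 7.7 = 22.2 kJ/mol.
A has the lowest total (9.9 kJ/mol).

A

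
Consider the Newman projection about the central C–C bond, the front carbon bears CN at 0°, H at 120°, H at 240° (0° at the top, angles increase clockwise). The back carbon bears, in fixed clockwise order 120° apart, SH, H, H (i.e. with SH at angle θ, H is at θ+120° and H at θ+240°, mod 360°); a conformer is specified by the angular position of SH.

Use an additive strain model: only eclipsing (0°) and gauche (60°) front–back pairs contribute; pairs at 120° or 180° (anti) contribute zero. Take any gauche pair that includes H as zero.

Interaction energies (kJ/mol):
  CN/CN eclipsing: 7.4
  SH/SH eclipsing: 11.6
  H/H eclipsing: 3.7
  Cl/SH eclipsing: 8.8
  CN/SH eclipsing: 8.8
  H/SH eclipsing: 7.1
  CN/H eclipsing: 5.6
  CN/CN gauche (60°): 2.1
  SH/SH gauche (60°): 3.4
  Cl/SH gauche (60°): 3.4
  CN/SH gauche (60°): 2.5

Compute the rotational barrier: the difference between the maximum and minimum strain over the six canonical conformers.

SH at 0° (eclipsed): CN(0°)/SH(0°) eclipsed 8.8; H(120°)/H(120°) eclipsed 3.7; H(240°)/H(240°) eclipsed 3.7 → 16.2 kJ/mol.
SH at 60° (staggered): CN(0°)/SH(60°) gauche 2.5 → 2.5 kJ/mol.
SH at 120° (eclipsed): CN(0°)/H(0°) eclipsed 5.6; H(120°)/SH(120°) eclipsed 7.1; H(240°)/H(240°) eclipsed 3.7 → 16.4 kJ/mol.
SH at 180° (staggered): no non-H gauche contacts → 0.0 kJ/mol.
SH at 240° (eclipsed): CN(0°)/H(0°) eclipsed 5.6; H(120°)/H(120°) eclipsed 3.7; H(240°)/SH(240°) eclipsed 7.1 → 16.4 kJ/mol.
SH at 300° (staggered): CN(0°)/SH(300°) gauche 2.5 → 2.5 kJ/mol.
Max at 120° (16.4 kJ/mol), min at 180° (0.0 kJ/mol); barrier = 16.4 kJ/mol.

16.4 kJ/mol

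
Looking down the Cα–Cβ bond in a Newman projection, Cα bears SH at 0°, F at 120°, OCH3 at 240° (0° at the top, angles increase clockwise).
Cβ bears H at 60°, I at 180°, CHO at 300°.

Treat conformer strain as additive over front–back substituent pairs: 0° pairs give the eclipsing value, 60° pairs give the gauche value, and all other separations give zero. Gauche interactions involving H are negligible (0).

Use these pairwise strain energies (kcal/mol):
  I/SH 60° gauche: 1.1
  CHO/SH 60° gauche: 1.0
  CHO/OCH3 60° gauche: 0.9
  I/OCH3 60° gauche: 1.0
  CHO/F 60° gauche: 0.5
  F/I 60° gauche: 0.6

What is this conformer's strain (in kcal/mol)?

This conformer (staggered): SH–CHO gauche, F–I gauche, OCH3–I gauche, OCH3–CHO gauche; 1.0 + 0.6 + 1.0 + 0.9 = 3.5 kcal/mol.

3.5 kcal/mol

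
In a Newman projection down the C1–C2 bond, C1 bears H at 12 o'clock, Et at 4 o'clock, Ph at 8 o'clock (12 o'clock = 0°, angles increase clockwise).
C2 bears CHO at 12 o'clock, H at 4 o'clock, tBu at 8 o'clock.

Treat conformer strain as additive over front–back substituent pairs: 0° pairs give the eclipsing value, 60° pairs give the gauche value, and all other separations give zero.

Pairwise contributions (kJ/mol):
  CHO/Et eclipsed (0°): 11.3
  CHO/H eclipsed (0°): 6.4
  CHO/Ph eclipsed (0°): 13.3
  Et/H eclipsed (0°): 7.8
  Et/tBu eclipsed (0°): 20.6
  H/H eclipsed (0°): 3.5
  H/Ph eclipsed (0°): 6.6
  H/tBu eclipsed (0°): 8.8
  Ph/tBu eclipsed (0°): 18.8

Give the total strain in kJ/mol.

This conformer is eclipsed. H at 0° is eclipsed with CHO at 0° (6.4); Et at 120° is eclipsed with H at 120° (7.8); Ph at 240° is eclipsed with tBu at 240° (18.8). Total 33.0 kJ/mol.

33.0 kJ/mol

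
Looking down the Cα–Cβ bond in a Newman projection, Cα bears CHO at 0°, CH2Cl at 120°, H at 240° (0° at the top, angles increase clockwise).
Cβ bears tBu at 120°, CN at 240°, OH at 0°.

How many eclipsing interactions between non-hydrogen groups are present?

2

Non-H eclipsing pairs: CHO(0°)/OH(0°); CH2Cl(120°)/tBu(120°) — 2 interactions.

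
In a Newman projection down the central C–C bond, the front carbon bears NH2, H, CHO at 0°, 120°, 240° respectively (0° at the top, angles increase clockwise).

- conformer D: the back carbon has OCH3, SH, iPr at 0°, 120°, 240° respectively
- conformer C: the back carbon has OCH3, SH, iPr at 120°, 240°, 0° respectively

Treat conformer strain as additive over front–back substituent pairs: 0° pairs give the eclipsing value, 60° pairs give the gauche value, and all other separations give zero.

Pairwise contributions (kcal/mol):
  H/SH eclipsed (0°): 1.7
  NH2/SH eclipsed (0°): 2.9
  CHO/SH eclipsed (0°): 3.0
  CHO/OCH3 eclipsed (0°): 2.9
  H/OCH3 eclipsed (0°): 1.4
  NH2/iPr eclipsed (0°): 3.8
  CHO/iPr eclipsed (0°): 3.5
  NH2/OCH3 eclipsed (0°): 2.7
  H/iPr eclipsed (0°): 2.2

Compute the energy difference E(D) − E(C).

-0.3 kcal/mol

D (eclipsed): NH2–OCH3 eclipsed, H–SH eclipsed, CHO–iPr eclipsed; 2.7 + 1.7 + 3.5 = 7.9 kcal/mol.
C (eclipsed): NH2–iPr eclipsed, H–OCH3 eclipsed, CHO–SH eclipsed; 3.8 + 1.4 + 3.0 = 8.2 kcal/mol.
E(D) − E(C) = 7.9 − 8.2 = -0.3 kcal/mol.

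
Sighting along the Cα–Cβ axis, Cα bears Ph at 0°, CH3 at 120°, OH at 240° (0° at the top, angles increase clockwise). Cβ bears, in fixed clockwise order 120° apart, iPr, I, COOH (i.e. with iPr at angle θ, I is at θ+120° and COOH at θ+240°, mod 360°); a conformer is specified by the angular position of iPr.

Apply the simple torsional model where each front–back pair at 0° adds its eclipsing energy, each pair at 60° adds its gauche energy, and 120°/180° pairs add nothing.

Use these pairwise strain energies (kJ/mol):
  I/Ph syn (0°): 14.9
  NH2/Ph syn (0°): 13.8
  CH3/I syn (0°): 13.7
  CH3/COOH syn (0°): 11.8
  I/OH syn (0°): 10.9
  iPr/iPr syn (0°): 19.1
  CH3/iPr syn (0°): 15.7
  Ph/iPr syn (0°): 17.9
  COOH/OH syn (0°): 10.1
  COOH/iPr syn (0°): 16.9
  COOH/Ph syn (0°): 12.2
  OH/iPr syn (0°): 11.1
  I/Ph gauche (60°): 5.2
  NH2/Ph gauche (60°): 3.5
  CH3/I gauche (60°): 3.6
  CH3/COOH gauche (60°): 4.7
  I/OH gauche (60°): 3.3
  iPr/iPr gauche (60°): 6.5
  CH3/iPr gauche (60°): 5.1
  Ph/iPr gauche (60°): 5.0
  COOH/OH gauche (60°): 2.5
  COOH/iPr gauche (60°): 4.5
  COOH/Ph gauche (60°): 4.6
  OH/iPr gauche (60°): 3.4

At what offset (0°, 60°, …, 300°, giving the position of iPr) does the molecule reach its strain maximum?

iPr at 0° (eclipsed): Ph–iPr eclipsed, CH3–I eclipsed, OH–COOH eclipsed; 17.9 + 13.7 + 10.1 = 41.7 kJ/mol.
iPr at 60° (staggered): Ph–iPr gauche, Ph–COOH gauche, CH3–iPr gauche, CH3–I gauche, OH–I gauche, OH–COOH gauche; 5.0 + 4.6 + 5.1 + 3.6 + 3.3 + 2.5 = 24.1 kJ/mol.
iPr at 120° (eclipsed): Ph–COOH eclipsed, CH3–iPr eclipsed, OH–I eclipsed; 12.2 + 15.7 + 10.9 = 38.8 kJ/mol.
iPr at 180° (staggered): Ph–I gauche, Ph–COOH gauche, CH3–iPr gauche, CH3–COOH gauche, OH–iPr gauche, OH–I gauche; 5.2 + 4.6 + 5.1 + 4.7 + 3.4 + 3.3 = 26.3 kJ/mol.
iPr at 240° (eclipsed): Ph–I eclipsed, CH3–COOH eclipsed, OH–iPr eclipsed; 14.9 + 11.8 + 11.1 = 37.8 kJ/mol.
iPr at 300° (staggered): Ph–iPr gauche, Ph–I gauche, CH3–I gauche, CH3–COOH gauche, OH–iPr gauche, OH–COOH gauche; 5.0 + 5.2 + 3.6 + 4.7 + 3.4 + 2.5 = 24.4 kJ/mol.
The maximum (41.7 kJ/mol) occurs with iPr at 0°.

0°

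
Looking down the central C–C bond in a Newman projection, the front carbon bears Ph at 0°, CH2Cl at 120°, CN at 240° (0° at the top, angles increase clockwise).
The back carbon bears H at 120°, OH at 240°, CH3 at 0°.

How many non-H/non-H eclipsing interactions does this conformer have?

Non-H eclipsing pairs: Ph(0°)/CH3(0°); CN(240°)/OH(240°) — 2 interactions.

2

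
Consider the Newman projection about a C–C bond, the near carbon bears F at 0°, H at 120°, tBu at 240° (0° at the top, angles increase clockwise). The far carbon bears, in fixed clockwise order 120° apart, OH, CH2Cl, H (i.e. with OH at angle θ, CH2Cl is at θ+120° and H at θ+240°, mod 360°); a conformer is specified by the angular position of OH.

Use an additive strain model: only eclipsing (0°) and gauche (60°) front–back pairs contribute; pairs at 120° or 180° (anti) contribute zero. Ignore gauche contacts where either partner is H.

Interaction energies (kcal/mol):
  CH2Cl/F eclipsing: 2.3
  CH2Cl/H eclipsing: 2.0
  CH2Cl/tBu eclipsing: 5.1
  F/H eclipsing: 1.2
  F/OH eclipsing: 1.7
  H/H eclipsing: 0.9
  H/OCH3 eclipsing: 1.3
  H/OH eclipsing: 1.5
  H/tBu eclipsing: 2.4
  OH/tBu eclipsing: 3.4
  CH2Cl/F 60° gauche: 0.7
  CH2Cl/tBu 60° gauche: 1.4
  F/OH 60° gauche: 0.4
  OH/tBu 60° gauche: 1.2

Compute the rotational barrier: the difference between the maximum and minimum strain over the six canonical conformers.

6.0 kcal/mol

OH at 0° (eclipsed): F(0°)/OH(0°) eclipsed 1.7; H(120°)/CH2Cl(120°) eclipsed 2.0; tBu(240°)/H(240°) eclipsed 2.4 → 6.1 kcal/mol.
OH at 60° (staggered): F(0°)/OH(60°) gauche 0.4; tBu(240°)/CH2Cl(180°) gauche 1.4 → 1.8 kcal/mol.
OH at 120° (eclipsed): F(0°)/H(0°) eclipsed 1.2; H(120°)/OH(120°) eclipsed 1.5; tBu(240°)/CH2Cl(240°) eclipsed 5.1 → 7.8 kcal/mol.
OH at 180° (staggered): F(0°)/CH2Cl(300°) gauche 0.7; tBu(240°)/OH(180°) gauche 1.2; tBu(240°)/CH2Cl(300°) gauche 1.4 → 3.3 kcal/mol.
OH at 240° (eclipsed): F(0°)/CH2Cl(0°) eclipsed 2.3; H(120°)/H(120°) eclipsed 0.9; tBu(240°)/OH(240°) eclipsed 3.4 → 6.6 kcal/mol.
OH at 300° (staggered): F(0°)/OH(300°) gauche 0.4; F(0°)/CH2Cl(60°) gauche 0.7; tBu(240°)/OH(300°) gauche 1.2 → 2.3 kcal/mol.
Max at 120° (7.8 kcal/mol), min at 60° (1.8 kcal/mol); barrier = 6.0 kcal/mol.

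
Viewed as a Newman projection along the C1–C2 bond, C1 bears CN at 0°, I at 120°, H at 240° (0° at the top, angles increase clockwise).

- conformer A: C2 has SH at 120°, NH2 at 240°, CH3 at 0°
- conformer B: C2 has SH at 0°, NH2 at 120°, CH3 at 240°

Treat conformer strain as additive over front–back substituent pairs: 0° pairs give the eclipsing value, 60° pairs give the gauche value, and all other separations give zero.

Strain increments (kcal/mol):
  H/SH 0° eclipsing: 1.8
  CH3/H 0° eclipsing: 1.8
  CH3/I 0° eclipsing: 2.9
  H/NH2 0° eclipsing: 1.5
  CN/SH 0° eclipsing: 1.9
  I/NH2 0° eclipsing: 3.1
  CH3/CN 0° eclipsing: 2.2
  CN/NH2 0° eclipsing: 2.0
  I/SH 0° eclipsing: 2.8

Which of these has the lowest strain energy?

A

A (eclipsed): CN(0°)/CH3(0°) eclipsed 2.2; I(120°)/SH(120°) eclipsed 2.8; H(240°)/NH2(240°) eclipsed 1.5 → 6.5 kcal/mol.
B (eclipsed): CN(0°)/SH(0°) eclipsed 1.9; I(120°)/NH2(120°) eclipsed 3.1; H(240°)/CH3(240°) eclipsed 1.8 → 6.8 kcal/mol.
A has the lowest total (6.5 kcal/mol).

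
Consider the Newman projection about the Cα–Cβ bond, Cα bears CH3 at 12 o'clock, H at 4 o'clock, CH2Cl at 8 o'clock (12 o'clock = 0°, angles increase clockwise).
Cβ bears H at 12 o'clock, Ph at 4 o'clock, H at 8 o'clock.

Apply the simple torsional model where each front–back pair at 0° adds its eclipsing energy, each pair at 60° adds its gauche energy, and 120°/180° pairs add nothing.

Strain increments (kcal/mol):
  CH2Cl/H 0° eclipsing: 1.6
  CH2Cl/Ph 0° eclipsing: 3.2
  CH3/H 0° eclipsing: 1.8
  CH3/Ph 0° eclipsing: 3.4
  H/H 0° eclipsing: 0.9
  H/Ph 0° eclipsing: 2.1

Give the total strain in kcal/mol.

This conformer (eclipsed): CH3–H eclipsed, H–Ph eclipsed, CH2Cl–H eclipsed; 1.8 + 2.1 + 1.6 = 5.5 kcal/mol.

5.5 kcal/mol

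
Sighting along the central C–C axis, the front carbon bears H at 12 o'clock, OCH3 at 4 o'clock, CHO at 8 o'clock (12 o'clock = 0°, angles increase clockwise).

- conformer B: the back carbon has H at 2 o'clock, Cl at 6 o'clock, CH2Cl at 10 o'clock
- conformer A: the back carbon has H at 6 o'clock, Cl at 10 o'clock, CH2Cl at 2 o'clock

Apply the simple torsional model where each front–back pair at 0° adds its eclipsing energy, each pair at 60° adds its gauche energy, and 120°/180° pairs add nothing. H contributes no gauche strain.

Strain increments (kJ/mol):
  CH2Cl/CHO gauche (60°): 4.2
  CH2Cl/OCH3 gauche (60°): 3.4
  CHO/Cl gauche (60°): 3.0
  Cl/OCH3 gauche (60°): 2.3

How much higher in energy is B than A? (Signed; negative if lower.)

B (staggered): OCH3–Cl gauche, CHO–Cl gauche, CHO–CH2Cl gauche; 2.3 + 3.0 + 4.2 = 9.5 kJ/mol.
A (staggered): OCH3–CH2Cl gauche, CHO–Cl gauche; 3.4 + 3.0 = 6.4 kJ/mol.
E(B) − E(A) = 9.5 − 6.4 = +3.1 kJ/mol.

+3.1 kJ/mol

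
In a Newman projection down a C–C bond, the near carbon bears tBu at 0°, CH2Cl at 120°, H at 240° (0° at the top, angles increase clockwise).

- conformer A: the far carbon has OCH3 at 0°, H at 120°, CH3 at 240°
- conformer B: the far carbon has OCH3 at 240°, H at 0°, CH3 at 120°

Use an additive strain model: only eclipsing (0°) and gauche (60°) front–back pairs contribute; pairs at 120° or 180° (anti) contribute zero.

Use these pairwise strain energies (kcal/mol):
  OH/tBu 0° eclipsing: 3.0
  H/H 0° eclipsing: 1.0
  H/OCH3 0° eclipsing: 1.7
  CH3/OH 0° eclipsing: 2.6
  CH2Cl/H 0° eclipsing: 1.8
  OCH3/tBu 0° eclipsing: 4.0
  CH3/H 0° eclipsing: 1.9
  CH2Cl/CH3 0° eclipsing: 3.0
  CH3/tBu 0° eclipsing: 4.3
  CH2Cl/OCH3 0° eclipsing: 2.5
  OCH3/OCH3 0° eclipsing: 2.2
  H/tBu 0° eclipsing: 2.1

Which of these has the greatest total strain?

A (eclipsed): tBu(0°)/OCH3(0°) eclipsed 4.0; CH2Cl(120°)/H(120°) eclipsed 1.8; H(240°)/CH3(240°) eclipsed 1.9 → 7.7 kcal/mol.
B (eclipsed): tBu(0°)/H(0°) eclipsed 2.1; CH2Cl(120°)/CH3(120°) eclipsed 3.0; H(240°)/OCH3(240°) eclipsed 1.7 → 6.8 kcal/mol.
A has the highest total (7.7 kcal/mol).

A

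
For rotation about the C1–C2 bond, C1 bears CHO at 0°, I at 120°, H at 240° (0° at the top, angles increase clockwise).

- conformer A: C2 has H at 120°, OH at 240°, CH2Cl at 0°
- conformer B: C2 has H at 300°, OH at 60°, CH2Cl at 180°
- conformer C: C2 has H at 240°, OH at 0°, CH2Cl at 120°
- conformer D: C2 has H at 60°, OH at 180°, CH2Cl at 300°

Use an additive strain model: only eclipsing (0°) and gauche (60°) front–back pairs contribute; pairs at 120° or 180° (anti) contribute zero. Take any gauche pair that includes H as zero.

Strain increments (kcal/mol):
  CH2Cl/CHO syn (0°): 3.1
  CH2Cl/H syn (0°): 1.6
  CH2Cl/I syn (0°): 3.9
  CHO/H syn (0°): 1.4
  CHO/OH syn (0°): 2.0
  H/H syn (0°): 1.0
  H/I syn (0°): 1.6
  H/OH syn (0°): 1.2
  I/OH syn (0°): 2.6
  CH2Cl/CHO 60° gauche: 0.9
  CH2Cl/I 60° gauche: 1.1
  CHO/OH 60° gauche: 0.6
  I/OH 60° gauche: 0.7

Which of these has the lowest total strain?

D

A (eclipsed): CHO(0°)/CH2Cl(0°) eclipsed 3.1; I(120°)/H(120°) eclipsed 1.6; H(240°)/OH(240°) eclipsed 1.2 → 5.9 kcal/mol.
B (staggered): CHO(0°)/OH(60°) gauche 0.6; I(120°)/OH(60°) gauche 0.7; I(120°)/CH2Cl(180°) gauche 1.1 → 2.4 kcal/mol.
C (eclipsed): CHO(0°)/OH(0°) eclipsed 2.0; I(120°)/CH2Cl(120°) eclipsed 3.9; H(240°)/H(240°) eclipsed 1.0 → 6.9 kcal/mol.
D (staggered): CHO(0°)/CH2Cl(300°) gauche 0.9; I(120°)/OH(180°) gauche 0.7 → 1.6 kcal/mol.
D has the lowest total (1.6 kcal/mol).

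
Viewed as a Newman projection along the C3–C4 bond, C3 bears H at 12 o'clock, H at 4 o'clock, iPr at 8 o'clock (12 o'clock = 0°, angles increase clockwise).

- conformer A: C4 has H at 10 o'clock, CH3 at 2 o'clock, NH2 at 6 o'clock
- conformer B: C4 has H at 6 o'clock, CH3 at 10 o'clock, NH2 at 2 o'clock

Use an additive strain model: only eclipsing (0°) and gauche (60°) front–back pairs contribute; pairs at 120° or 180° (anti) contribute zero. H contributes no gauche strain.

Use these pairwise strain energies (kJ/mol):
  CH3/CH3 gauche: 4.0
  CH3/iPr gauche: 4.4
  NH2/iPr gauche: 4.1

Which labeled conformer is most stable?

A

A (staggered): iPr–NH2 gauche; 4.1 = 4.1 kJ/mol.
B (staggered): iPr–CH3 gauche; 4.4 = 4.4 kJ/mol.
A has the lowest total (4.1 kJ/mol).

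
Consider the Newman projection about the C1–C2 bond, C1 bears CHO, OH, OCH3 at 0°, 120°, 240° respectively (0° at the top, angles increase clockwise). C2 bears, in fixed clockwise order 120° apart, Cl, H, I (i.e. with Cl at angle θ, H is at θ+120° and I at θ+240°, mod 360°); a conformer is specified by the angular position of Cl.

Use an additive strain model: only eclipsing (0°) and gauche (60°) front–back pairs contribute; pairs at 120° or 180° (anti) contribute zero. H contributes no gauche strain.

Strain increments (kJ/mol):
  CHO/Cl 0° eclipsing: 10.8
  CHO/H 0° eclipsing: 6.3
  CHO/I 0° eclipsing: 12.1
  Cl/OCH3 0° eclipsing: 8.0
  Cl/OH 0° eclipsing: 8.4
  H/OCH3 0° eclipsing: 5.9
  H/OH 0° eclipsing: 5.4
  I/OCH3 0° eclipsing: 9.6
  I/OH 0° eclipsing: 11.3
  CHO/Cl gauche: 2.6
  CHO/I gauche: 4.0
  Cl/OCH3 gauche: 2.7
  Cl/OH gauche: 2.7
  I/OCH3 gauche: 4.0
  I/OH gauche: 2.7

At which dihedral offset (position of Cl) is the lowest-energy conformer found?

300°

Cl at 0° (eclipsed): CHO(0°)/Cl(0°) eclipsed 10.8; OH(120°)/H(120°) eclipsed 5.4; OCH3(240°)/I(240°) eclipsed 9.6 → 25.8 kJ/mol.
Cl at 60° (staggered): CHO(0°)/Cl(60°) gauche 2.6; CHO(0°)/I(300°) gauche 4.0; OH(120°)/Cl(60°) gauche 2.7; OCH3(240°)/I(300°) gauche 4.0 → 13.3 kJ/mol.
Cl at 120° (eclipsed): CHO(0°)/I(0°) eclipsed 12.1; OH(120°)/Cl(120°) eclipsed 8.4; OCH3(240°)/H(240°) eclipsed 5.9 → 26.4 kJ/mol.
Cl at 180° (staggered): CHO(0°)/I(60°) gauche 4.0; OH(120°)/Cl(180°) gauche 2.7; OH(120°)/I(60°) gauche 2.7; OCH3(240°)/Cl(180°) gauche 2.7 → 12.1 kJ/mol.
Cl at 240° (eclipsed): CHO(0°)/H(0°) eclipsed 6.3; OH(120°)/I(120°) eclipsed 11.3; OCH3(240°)/Cl(240°) eclipsed 8.0 → 25.6 kJ/mol.
Cl at 300° (staggered): CHO(0°)/Cl(300°) gauche 2.6; OH(120°)/I(180°) gauche 2.7; OCH3(240°)/Cl(300°) gauche 2.7; OCH3(240°)/I(180°) gauche 4.0 → 12.0 kJ/mol.
The minimum (12.0 kJ/mol) occurs with Cl at 300°.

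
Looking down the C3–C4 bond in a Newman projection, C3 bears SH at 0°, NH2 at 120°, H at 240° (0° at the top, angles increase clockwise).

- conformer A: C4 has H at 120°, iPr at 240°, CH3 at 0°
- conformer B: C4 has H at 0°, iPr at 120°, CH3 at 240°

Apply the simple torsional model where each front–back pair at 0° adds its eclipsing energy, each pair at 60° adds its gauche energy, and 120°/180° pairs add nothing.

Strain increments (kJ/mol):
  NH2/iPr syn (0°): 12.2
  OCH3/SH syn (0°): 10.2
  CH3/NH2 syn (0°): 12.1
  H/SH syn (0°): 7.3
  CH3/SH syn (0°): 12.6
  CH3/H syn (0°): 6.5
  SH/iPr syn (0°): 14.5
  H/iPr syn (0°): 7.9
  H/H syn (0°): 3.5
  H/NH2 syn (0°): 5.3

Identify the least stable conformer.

A is eclipsed. SH at 0° is eclipsed with CH3 at 0° (12.6); NH2 at 120° is eclipsed with H at 120° (5.3); H at 240° is eclipsed with iPr at 240° (7.9). Total 25.8 kJ/mol.
B is eclipsed. SH at 0° is eclipsed with H at 0° (7.3); NH2 at 120° is eclipsed with iPr at 120° (12.2); H at 240° is eclipsed with CH3 at 240° (6.5). Total 26.0 kJ/mol.
B has the highest total (26.0 kJ/mol).

B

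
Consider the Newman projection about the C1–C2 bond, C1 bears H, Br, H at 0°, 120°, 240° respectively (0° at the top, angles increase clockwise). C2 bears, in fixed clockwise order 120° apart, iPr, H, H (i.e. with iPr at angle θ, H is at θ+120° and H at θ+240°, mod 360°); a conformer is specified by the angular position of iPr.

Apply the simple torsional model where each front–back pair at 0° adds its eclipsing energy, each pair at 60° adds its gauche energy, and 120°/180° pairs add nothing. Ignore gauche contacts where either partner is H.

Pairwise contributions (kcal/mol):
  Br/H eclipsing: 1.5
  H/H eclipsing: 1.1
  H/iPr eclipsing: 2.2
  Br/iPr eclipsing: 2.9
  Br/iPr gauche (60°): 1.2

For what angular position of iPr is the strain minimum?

iPr at 0° is eclipsed. H at 0° is eclipsed with iPr at 0° (2.2); Br at 120° is eclipsed with H at 120° (1.5); H at 240° is eclipsed with H at 240° (1.1). Total 4.8 kcal/mol.
iPr at 60° is staggered. Br at 120° is gauche with iPr at 60° (1.2). Total 1.2 kcal/mol.
iPr at 120° is eclipsed. H at 0° is eclipsed with H at 0° (1.1); Br at 120° is eclipsed with iPr at 120° (2.9); H at 240° is eclipsed with H at 240° (1.1). Total 5.1 kcal/mol.
iPr at 180° is staggered. Br at 120° is gauche with iPr at 180° (1.2). Total 1.2 kcal/mol.
iPr at 240° is eclipsed. H at 0° is eclipsed with H at 0° (1.1); Br at 120° is eclipsed with H at 120° (1.5); H at 240° is eclipsed with iPr at 240° (2.2). Total 4.8 kcal/mol.
iPr at 300° (staggered): no non-H gauche contacts → 0.0 kcal/mol.
The minimum (0.0 kcal/mol) occurs with iPr at 300°.

300°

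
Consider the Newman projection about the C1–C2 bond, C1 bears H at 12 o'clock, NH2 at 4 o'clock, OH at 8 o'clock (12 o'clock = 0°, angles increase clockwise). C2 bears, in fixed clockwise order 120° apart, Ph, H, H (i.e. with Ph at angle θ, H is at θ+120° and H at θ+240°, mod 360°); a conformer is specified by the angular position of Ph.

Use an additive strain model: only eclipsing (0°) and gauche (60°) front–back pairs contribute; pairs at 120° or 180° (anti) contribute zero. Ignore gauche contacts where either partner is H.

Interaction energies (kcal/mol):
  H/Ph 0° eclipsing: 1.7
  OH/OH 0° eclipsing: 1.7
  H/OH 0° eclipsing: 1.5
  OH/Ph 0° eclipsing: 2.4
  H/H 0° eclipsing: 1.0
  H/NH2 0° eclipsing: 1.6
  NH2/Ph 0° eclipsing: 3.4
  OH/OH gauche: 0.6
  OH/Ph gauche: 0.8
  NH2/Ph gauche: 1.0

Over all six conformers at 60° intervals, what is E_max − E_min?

5.1 kcal/mol

Ph at 0° (eclipsed): H(0°)/Ph(0°) eclipsed 1.7; NH2(120°)/H(120°) eclipsed 1.6; OH(240°)/H(240°) eclipsed 1.5 → 4.8 kcal/mol.
Ph at 60° (staggered): NH2(120°)/Ph(60°) gauche 1.0 → 1.0 kcal/mol.
Ph at 120° (eclipsed): H(0°)/H(0°) eclipsed 1.0; NH2(120°)/Ph(120°) eclipsed 3.4; OH(240°)/H(240°) eclipsed 1.5 → 5.9 kcal/mol.
Ph at 180° (staggered): NH2(120°)/Ph(180°) gauche 1.0; OH(240°)/Ph(180°) gauche 0.8 → 1.8 kcal/mol.
Ph at 240° (eclipsed): H(0°)/H(0°) eclipsed 1.0; NH2(120°)/H(120°) eclipsed 1.6; OH(240°)/Ph(240°) eclipsed 2.4 → 5.0 kcal/mol.
Ph at 300° (staggered): OH(240°)/Ph(300°) gauche 0.8 → 0.8 kcal/mol.
Max at 120° (5.9 kcal/mol), min at 300° (0.8 kcal/mol); barrier = 5.1 kcal/mol.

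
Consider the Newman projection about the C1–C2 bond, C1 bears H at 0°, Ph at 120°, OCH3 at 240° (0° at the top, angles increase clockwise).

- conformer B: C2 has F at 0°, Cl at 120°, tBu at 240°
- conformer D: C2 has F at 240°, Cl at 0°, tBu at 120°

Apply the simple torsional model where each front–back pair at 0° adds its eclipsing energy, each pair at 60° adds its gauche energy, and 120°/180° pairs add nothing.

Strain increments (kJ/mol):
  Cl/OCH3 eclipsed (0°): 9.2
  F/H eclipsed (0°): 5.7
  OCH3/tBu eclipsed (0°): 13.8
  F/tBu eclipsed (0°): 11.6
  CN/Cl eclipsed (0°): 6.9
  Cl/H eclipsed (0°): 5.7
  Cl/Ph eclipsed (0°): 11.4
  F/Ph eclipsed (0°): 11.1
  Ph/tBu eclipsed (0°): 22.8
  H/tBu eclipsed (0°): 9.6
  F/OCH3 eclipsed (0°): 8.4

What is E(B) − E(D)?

B (eclipsed): H–F eclipsed, Ph–Cl eclipsed, OCH3–tBu eclipsed; 5.7 + 11.4 + 13.8 = 30.9 kJ/mol.
D (eclipsed): H–Cl eclipsed, Ph–tBu eclipsed, OCH3–F eclipsed; 5.7 + 22.8 + 8.4 = 36.9 kJ/mol.
E(B) − E(D) = 30.9 − 36.9 = -6.0 kJ/mol.

-6.0 kJ/mol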